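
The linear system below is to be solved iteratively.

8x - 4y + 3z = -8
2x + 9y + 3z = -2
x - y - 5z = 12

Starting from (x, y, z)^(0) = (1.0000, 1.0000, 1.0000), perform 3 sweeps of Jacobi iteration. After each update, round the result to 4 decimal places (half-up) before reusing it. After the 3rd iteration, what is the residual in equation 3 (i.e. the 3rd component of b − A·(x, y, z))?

-0.8615

Iteration 1:
  x = (-8 - (-4)·1.0000 - (3)·1.0000) / (8) = -0.8750
  y = (-2 - (2)·1.0000 - (3)·1.0000) / (9) = -0.7778
  z = (12 - (1)·1.0000 - (-1)·1.0000) / (-5) = -2.4000
Iteration 2:
  x = (-8 - (-4)·-0.7778 - (3)·-2.4000) / (8) = -0.4889
  y = (-2 - (2)·-0.8750 - (3)·-2.4000) / (9) = 0.7722
  z = (12 - (1)·-0.8750 - (-1)·-0.7778) / (-5) = -2.4194
Iteration 3:
  x = (-8 - (-4)·0.7722 - (3)·-2.4194) / (8) = 0.2934
  y = (-2 - (2)·-0.4889 - (3)·-2.4194) / (9) = 0.6929
  z = (12 - (1)·-0.4889 - (-1)·0.7722) / (-5) = -2.6522
Residual b − A·x = (0.3810, -0.8663, -0.8615)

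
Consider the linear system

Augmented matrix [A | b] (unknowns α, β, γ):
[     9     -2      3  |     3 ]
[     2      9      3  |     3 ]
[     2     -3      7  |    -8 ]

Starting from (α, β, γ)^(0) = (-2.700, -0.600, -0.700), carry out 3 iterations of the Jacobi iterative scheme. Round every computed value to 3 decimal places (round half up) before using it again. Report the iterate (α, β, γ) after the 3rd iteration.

Iteration 1:
  α = (3 - (-2)·-0.600 - (3)·-0.700) / (9) = 0.433
  β = (3 - (2)·-2.700 - (3)·-0.700) / (9) = 1.167
  γ = (-8 - (2)·-2.700 - (-3)·-0.600) / (7) = -0.629
Iteration 2:
  α = (3 - (-2)·1.167 - (3)·-0.629) / (9) = 0.802
  β = (3 - (2)·0.433 - (3)·-0.629) / (9) = 0.447
  γ = (-8 - (2)·0.433 - (-3)·1.167) / (7) = -0.766
Iteration 3:
  α = (3 - (-2)·0.447 - (3)·-0.766) / (9) = 0.688
  β = (3 - (2)·0.802 - (3)·-0.766) / (9) = 0.410
  γ = (-8 - (2)·0.802 - (-3)·0.447) / (7) = -1.180

(0.688, 0.410, -1.180)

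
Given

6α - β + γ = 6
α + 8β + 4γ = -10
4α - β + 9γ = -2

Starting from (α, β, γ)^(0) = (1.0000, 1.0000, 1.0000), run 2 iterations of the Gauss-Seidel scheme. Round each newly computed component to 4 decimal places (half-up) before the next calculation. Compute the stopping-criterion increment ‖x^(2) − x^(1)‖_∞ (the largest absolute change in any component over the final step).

0.9583

Iteration 1:
  α = (6 - (-1)·1.0000 - (1)·1.0000) / (6) = 1.0000
  β = (-10 - (1)·1.0000 - (4)·1.0000) / (8) = -1.8750
  γ = (-2 - (4)·1.0000 - (-1)·-1.8750) / (9) = -0.8750
Iteration 2:
  α = (6 - (-1)·-1.8750 - (1)·-0.8750) / (6) = 0.8333
  β = (-10 - (1)·0.8333 - (4)·-0.8750) / (8) = -0.9167
  γ = (-2 - (4)·0.8333 - (-1)·-0.9167) / (9) = -0.6944
Change: (-0.1667, 0.9583, 0.1806) → max |·| = 0.9583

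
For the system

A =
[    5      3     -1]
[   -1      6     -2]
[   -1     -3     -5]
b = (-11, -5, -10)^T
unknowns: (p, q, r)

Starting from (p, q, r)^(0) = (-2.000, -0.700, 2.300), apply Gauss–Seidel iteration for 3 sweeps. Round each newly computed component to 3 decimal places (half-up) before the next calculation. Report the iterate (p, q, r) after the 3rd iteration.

(-1.538, -0.265, 2.467)

Iteration 1:
  p = (-11 - (3)·-0.700 - (-1)·2.300) / (5) = -1.320
  q = (-5 - (-1)·-1.320 - (-2)·2.300) / (6) = -0.287
  r = (-10 - (-1)·-1.320 - (-3)·-0.287) / (-5) = 2.436
Iteration 2:
  p = (-11 - (3)·-0.287 - (-1)·2.436) / (5) = -1.541
  q = (-5 - (-1)·-1.541 - (-2)·2.436) / (6) = -0.278
  r = (-10 - (-1)·-1.541 - (-3)·-0.278) / (-5) = 2.475
Iteration 3:
  p = (-11 - (3)·-0.278 - (-1)·2.475) / (5) = -1.538
  q = (-5 - (-1)·-1.538 - (-2)·2.475) / (6) = -0.265
  r = (-10 - (-1)·-1.538 - (-3)·-0.265) / (-5) = 2.467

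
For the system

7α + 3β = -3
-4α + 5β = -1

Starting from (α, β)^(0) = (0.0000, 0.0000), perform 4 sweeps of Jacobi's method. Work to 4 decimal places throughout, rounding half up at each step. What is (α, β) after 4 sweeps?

Iteration 1:
  α = (-3 - (3)·0.0000) / (7) = -0.4286
  β = (-1 - (-4)·0.0000) / (5) = -0.2000
Iteration 2:
  α = (-3 - (3)·-0.2000) / (7) = -0.3429
  β = (-1 - (-4)·-0.4286) / (5) = -0.5429
Iteration 3:
  α = (-3 - (3)·-0.5429) / (7) = -0.1959
  β = (-1 - (-4)·-0.3429) / (5) = -0.4743
Iteration 4:
  α = (-3 - (3)·-0.4743) / (7) = -0.2253
  β = (-1 - (-4)·-0.1959) / (5) = -0.3567

(-0.2253, -0.3567)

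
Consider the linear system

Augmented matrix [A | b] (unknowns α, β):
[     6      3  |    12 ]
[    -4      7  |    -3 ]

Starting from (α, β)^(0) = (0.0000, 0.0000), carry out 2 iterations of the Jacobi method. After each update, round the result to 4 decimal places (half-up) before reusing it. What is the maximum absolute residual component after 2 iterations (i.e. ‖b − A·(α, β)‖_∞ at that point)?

Iteration 1:
  α = (12 - (3)·0.0000) / (6) = 2.0000
  β = (-3 - (-4)·0.0000) / (7) = -0.4286
Iteration 2:
  α = (12 - (3)·-0.4286) / (6) = 2.2143
  β = (-3 - (-4)·2.0000) / (7) = 0.7143
Residual b − A·x = (-3.4287, 0.8571); ∞-norm = 3.4287

3.4287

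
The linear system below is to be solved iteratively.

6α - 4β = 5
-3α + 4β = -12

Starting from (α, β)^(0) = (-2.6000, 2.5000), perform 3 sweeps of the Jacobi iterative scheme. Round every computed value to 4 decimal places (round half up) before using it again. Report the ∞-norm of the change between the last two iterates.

Iteration 1:
  α = (5 - (-4)·2.5000) / (6) = 2.5000
  β = (-12 - (-3)·-2.6000) / (4) = -4.9500
Iteration 2:
  α = (5 - (-4)·-4.9500) / (6) = -2.4667
  β = (-12 - (-3)·2.5000) / (4) = -1.1250
Iteration 3:
  α = (5 - (-4)·-1.1250) / (6) = 0.0833
  β = (-12 - (-3)·-2.4667) / (4) = -4.8500
Change: (2.5500, -3.7250) → max |·| = 3.7250

3.7250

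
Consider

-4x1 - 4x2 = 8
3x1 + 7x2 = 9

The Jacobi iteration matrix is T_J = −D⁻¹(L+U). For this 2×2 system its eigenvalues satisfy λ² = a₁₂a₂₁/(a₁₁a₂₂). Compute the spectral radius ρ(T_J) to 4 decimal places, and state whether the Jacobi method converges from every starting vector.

a₁₂a₂₁/(a₁₁a₂₂) = (-4)·(3) / ((-4)·(7)) = 0.428571
ρ = √|0.428571| = √0.428571 = 0.6547
ρ < 1, so Jacobi converges

0.6547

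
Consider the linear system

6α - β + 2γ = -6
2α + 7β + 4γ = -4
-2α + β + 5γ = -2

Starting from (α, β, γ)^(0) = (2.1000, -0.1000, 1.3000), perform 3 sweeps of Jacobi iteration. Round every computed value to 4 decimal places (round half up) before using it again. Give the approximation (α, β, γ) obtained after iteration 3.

(-0.8710, 0.1905, -0.9050)

Iteration 1:
  α = (-6 - (-1)·-0.1000 - (2)·1.3000) / (6) = -1.4500
  β = (-4 - (2)·2.1000 - (4)·1.3000) / (7) = -1.9143
  γ = (-2 - (-2)·2.1000 - (1)·-0.1000) / (5) = 0.4600
Iteration 2:
  α = (-6 - (-1)·-1.9143 - (2)·0.4600) / (6) = -1.4724
  β = (-4 - (2)·-1.4500 - (4)·0.4600) / (7) = -0.4200
  γ = (-2 - (-2)·-1.4500 - (1)·-1.9143) / (5) = -0.5971
Iteration 3:
  α = (-6 - (-1)·-0.4200 - (2)·-0.5971) / (6) = -0.8710
  β = (-4 - (2)·-1.4724 - (4)·-0.5971) / (7) = 0.1905
  γ = (-2 - (-2)·-1.4724 - (1)·-0.4200) / (5) = -0.9050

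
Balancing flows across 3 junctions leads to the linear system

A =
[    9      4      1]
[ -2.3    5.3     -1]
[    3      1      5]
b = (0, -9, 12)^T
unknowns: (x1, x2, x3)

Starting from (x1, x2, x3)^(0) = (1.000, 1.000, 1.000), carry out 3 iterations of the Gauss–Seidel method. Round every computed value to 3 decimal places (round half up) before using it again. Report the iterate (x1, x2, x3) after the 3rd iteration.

(0.154, -1.193, 2.546)

Iteration 1:
  x1 = (0 - (4)·1.000 - (1)·1.000) / (9) = -0.556
  x2 = (-9 - (-2.3)·-0.556 - (-1)·1.000) / (5.3) = -1.751
  x3 = (12 - (3)·-0.556 - (1)·-1.751) / (5) = 3.084
Iteration 2:
  x1 = (0 - (4)·-1.751 - (1)·3.084) / (9) = 0.436
  x2 = (-9 - (-2.3)·0.436 - (-1)·3.084) / (5.3) = -0.927
  x3 = (12 - (3)·0.436 - (1)·-0.927) / (5) = 2.324
Iteration 3:
  x1 = (0 - (4)·-0.927 - (1)·2.324) / (9) = 0.154
  x2 = (-9 - (-2.3)·0.154 - (-1)·2.324) / (5.3) = -1.193
  x3 = (12 - (3)·0.154 - (1)·-1.193) / (5) = 2.546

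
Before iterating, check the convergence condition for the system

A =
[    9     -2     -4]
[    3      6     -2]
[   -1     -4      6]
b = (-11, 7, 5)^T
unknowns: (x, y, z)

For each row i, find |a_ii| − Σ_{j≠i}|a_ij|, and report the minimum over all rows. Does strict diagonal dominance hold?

row 1: |9| − (2+4) = 3
row 2: |6| − (3+2) = 1
row 3: |6| − (1+4) = 1
minimum over rows = 1 → strictly diagonally dominant (convergence guaranteed)

1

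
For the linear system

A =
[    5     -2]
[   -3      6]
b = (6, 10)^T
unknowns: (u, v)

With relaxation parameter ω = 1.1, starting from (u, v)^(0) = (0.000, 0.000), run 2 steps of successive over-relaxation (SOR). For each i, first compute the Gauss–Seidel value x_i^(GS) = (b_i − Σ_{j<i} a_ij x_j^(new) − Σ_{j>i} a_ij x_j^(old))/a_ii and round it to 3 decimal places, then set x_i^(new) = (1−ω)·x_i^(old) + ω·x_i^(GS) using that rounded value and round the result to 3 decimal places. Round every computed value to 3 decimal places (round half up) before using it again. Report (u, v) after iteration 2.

(2.314, 2.850)

Iteration 1:
  u: GS value = (6 - (-2)·0.000) / (5) = 1.200;  u ← (1−ω)·0.000 + ω·1.200 = 1.320
  v: GS value = (10 - (-3)·1.320) / (6) = 2.327;  v ← (1−ω)·0.000 + ω·2.327 = 2.560
Iteration 2:
  u: GS value = (6 - (-2)·2.560) / (5) = 2.224;  u ← (1−ω)·1.320 + ω·2.224 = 2.314
  v: GS value = (10 - (-3)·2.314) / (6) = 2.824;  v ← (1−ω)·2.560 + ω·2.824 = 2.850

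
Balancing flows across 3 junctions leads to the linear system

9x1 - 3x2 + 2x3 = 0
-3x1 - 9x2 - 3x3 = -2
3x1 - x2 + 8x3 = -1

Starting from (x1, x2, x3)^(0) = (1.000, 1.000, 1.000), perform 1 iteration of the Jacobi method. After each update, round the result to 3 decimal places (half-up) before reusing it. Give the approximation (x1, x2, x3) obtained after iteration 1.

Iteration 1:
  x1 = (0 - (-3)·1.000 - (2)·1.000) / (9) = 0.111
  x2 = (-2 - (-3)·1.000 - (-3)·1.000) / (-9) = -0.444
  x3 = (-1 - (3)·1.000 - (-1)·1.000) / (8) = -0.375

(0.111, -0.444, -0.375)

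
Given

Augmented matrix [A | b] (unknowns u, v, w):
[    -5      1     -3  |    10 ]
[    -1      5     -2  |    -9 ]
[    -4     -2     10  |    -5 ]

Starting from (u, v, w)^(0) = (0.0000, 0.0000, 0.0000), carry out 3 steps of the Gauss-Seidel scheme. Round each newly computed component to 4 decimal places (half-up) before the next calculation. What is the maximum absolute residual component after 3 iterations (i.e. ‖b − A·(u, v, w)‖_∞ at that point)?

Iteration 1:
  u = (10 - (1)·0.0000 - (-3)·0.0000) / (-5) = -2.0000
  v = (-9 - (-1)·-2.0000 - (-2)·0.0000) / (5) = -2.2000
  w = (-5 - (-4)·-2.0000 - (-2)·-2.2000) / (10) = -1.7400
Iteration 2:
  u = (10 - (1)·-2.2000 - (-3)·-1.7400) / (-5) = -1.3960
  v = (-9 - (-1)·-1.3960 - (-2)·-1.7400) / (5) = -2.7752
  w = (-5 - (-4)·-1.3960 - (-2)·-2.7752) / (10) = -1.6134
Iteration 3:
  u = (10 - (1)·-2.7752 - (-3)·-1.6134) / (-5) = -1.5870
  v = (-9 - (-1)·-1.5870 - (-2)·-1.6134) / (5) = -2.7628
  w = (-5 - (-4)·-1.5870 - (-2)·-2.7628) / (10) = -1.6874
Residual b − A·x = (-0.2344, -0.1478, 0.0004); ∞-norm = 0.2344

0.2344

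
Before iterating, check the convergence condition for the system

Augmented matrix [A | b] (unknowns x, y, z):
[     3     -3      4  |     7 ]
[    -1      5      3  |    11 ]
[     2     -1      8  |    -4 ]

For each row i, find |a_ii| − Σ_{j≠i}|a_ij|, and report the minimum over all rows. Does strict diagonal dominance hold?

row 1: |3| − (3+4) = -4
row 2: |5| − (1+3) = 1
row 3: |8| − (2+1) = 5
minimum over rows = -4 → not strictly diagonally dominant

-4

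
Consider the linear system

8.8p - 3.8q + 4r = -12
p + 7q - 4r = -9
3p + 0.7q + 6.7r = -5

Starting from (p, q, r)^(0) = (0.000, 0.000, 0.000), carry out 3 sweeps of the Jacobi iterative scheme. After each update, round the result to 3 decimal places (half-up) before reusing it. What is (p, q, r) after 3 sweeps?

(-2.018, -1.061, 0.120)

Iteration 1:
  p = (-12 - (-3.8)·0.000 - (4)·0.000) / (8.8) = -1.364
  q = (-9 - (1)·0.000 - (-4)·0.000) / (7) = -1.286
  r = (-5 - (3)·0.000 - (0.7)·0.000) / (6.7) = -0.746
Iteration 2:
  p = (-12 - (-3.8)·-1.286 - (4)·-0.746) / (8.8) = -1.580
  q = (-9 - (1)·-1.364 - (-4)·-0.746) / (7) = -1.517
  r = (-5 - (3)·-1.364 - (0.7)·-1.286) / (6.7) = -0.001
Iteration 3:
  p = (-12 - (-3.8)·-1.517 - (4)·-0.001) / (8.8) = -2.018
  q = (-9 - (1)·-1.580 - (-4)·-0.001) / (7) = -1.061
  r = (-5 - (3)·-1.580 - (0.7)·-1.517) / (6.7) = 0.120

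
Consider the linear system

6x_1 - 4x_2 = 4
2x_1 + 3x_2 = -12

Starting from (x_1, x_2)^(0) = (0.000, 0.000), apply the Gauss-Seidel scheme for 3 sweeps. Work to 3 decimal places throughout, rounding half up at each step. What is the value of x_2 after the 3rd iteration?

-3.347

Iteration 1:
  x_1 = (4 - (-4)·0.000) / (6) = 0.667
  x_2 = (-12 - (2)·0.667) / (3) = -4.445
Iteration 2:
  x_1 = (4 - (-4)·-4.445) / (6) = -2.297
  x_2 = (-12 - (2)·-2.297) / (3) = -2.469
Iteration 3:
  x_1 = (4 - (-4)·-2.469) / (6) = -0.979
  x_2 = (-12 - (2)·-0.979) / (3) = -3.347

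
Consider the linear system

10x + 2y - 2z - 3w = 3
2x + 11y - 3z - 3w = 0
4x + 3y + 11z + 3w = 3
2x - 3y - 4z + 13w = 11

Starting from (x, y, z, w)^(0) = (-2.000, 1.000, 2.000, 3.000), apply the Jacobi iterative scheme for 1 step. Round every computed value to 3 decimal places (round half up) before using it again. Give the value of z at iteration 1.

-0.091

Iteration 1:
  x = (3 - (2)·1.000 - (-2)·2.000 - (-3)·3.000) / (10) = 1.400
  y = (0 - (2)·-2.000 - (-3)·2.000 - (-3)·3.000) / (11) = 1.727
  z = (3 - (4)·-2.000 - (3)·1.000 - (3)·3.000) / (11) = -0.091
  w = (11 - (2)·-2.000 - (-3)·1.000 - (-4)·2.000) / (13) = 2.000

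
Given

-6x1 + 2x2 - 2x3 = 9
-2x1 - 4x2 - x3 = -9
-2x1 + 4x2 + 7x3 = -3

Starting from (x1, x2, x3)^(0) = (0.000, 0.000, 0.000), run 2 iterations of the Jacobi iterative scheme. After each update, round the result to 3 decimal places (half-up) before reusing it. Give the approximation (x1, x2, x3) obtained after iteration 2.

Iteration 1:
  x1 = (9 - (2)·0.000 - (-2)·0.000) / (-6) = -1.500
  x2 = (-9 - (-2)·0.000 - (-1)·0.000) / (-4) = 2.250
  x3 = (-3 - (-2)·0.000 - (4)·0.000) / (7) = -0.429
Iteration 2:
  x1 = (9 - (2)·2.250 - (-2)·-0.429) / (-6) = -0.607
  x2 = (-9 - (-2)·-1.500 - (-1)·-0.429) / (-4) = 3.107
  x3 = (-3 - (-2)·-1.500 - (4)·2.250) / (7) = -2.143

(-0.607, 3.107, -2.143)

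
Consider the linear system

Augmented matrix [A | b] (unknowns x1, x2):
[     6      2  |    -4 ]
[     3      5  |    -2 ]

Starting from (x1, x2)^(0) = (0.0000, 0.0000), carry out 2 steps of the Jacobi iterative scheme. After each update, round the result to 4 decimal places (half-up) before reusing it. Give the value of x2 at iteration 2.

0.0000

Iteration 1:
  x1 = (-4 - (2)·0.0000) / (6) = -0.6667
  x2 = (-2 - (3)·0.0000) / (5) = -0.4000
Iteration 2:
  x1 = (-4 - (2)·-0.4000) / (6) = -0.5333
  x2 = (-2 - (3)·-0.6667) / (5) = 0.0000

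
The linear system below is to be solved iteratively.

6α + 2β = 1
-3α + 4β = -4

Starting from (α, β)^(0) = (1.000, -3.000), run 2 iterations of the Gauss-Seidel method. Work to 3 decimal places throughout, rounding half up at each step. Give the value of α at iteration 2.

Iteration 1:
  α = (1 - (2)·-3.000) / (6) = 1.167
  β = (-4 - (-3)·1.167) / (4) = -0.125
Iteration 2:
  α = (1 - (2)·-0.125) / (6) = 0.208
  β = (-4 - (-3)·0.208) / (4) = -0.844

0.208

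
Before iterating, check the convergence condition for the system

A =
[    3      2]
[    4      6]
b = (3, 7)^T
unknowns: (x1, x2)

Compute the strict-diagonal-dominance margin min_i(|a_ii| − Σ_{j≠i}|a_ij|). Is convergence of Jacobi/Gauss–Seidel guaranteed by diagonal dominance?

1

row 1: |3| − (2) = 1
row 2: |6| − (4) = 2
minimum over rows = 1 → strictly diagonally dominant (convergence guaranteed)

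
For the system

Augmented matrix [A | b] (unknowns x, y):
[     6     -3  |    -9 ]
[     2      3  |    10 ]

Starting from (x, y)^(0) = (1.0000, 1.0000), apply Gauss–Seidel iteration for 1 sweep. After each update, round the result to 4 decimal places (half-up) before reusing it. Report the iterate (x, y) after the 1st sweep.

(-1.0000, 4.0000)

Iteration 1:
  x = (-9 - (-3)·1.0000) / (6) = -1.0000
  y = (10 - (2)·-1.0000) / (3) = 4.0000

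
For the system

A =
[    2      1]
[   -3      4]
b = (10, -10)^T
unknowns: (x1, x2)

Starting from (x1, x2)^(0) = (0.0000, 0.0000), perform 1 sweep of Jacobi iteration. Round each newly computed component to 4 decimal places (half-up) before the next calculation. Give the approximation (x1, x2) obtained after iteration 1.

(5.0000, -2.5000)

Iteration 1:
  x1 = (10 - (1)·0.0000) / (2) = 5.0000
  x2 = (-10 - (-3)·0.0000) / (4) = -2.5000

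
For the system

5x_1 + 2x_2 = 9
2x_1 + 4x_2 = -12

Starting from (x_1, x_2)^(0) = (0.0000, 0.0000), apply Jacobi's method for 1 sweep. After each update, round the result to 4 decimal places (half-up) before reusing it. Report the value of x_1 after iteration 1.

Iteration 1:
  x_1 = (9 - (2)·0.0000) / (5) = 1.8000
  x_2 = (-12 - (2)·0.0000) / (4) = -3.0000

1.8000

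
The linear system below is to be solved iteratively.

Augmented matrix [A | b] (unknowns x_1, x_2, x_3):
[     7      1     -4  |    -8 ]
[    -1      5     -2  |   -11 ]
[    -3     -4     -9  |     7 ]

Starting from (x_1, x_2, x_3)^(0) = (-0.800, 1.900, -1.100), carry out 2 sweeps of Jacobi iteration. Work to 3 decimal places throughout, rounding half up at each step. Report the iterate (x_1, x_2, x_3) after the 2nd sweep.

(-1.518, -3.151, 1.148)

Iteration 1:
  x_1 = (-8 - (1)·1.900 - (-4)·-1.100) / (7) = -2.043
  x_2 = (-11 - (-1)·-0.800 - (-2)·-1.100) / (5) = -2.800
  x_3 = (7 - (-3)·-0.800 - (-4)·1.900) / (-9) = -1.356
Iteration 2:
  x_1 = (-8 - (1)·-2.800 - (-4)·-1.356) / (7) = -1.518
  x_2 = (-11 - (-1)·-2.043 - (-2)·-1.356) / (5) = -3.151
  x_3 = (7 - (-3)·-2.043 - (-4)·-2.800) / (-9) = 1.148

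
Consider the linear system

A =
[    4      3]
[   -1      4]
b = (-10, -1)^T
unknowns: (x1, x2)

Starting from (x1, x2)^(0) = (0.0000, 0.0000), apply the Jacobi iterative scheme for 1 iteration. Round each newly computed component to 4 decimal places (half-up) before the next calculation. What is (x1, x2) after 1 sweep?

Iteration 1:
  x1 = (-10 - (3)·0.0000) / (4) = -2.5000
  x2 = (-1 - (-1)·0.0000) / (4) = -0.2500

(-2.5000, -0.2500)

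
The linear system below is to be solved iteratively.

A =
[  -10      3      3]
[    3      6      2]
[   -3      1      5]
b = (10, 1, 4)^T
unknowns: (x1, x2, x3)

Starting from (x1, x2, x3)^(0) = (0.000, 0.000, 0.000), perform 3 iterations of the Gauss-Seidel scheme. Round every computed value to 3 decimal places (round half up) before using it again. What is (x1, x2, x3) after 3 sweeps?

Iteration 1:
  x1 = (10 - (3)·0.000 - (3)·0.000) / (-10) = -1.000
  x2 = (1 - (3)·-1.000 - (2)·0.000) / (6) = 0.667
  x3 = (4 - (-3)·-1.000 - (1)·0.667) / (5) = 0.067
Iteration 2:
  x1 = (10 - (3)·0.667 - (3)·0.067) / (-10) = -0.780
  x2 = (1 - (3)·-0.780 - (2)·0.067) / (6) = 0.534
  x3 = (4 - (-3)·-0.780 - (1)·0.534) / (5) = 0.225
Iteration 3:
  x1 = (10 - (3)·0.534 - (3)·0.225) / (-10) = -0.772
  x2 = (1 - (3)·-0.772 - (2)·0.225) / (6) = 0.478
  x3 = (4 - (-3)·-0.772 - (1)·0.478) / (5) = 0.241

(-0.772, 0.478, 0.241)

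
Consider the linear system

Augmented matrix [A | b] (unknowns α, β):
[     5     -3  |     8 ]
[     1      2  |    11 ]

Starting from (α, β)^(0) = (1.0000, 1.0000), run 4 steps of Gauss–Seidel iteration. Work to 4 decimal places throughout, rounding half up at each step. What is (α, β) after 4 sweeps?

Iteration 1:
  α = (8 - (-3)·1.0000) / (5) = 2.2000
  β = (11 - (1)·2.2000) / (2) = 4.4000
Iteration 2:
  α = (8 - (-3)·4.4000) / (5) = 4.2400
  β = (11 - (1)·4.2400) / (2) = 3.3800
Iteration 3:
  α = (8 - (-3)·3.3800) / (5) = 3.6280
  β = (11 - (1)·3.6280) / (2) = 3.6860
Iteration 4:
  α = (8 - (-3)·3.6860) / (5) = 3.8116
  β = (11 - (1)·3.8116) / (2) = 3.5942

(3.8116, 3.5942)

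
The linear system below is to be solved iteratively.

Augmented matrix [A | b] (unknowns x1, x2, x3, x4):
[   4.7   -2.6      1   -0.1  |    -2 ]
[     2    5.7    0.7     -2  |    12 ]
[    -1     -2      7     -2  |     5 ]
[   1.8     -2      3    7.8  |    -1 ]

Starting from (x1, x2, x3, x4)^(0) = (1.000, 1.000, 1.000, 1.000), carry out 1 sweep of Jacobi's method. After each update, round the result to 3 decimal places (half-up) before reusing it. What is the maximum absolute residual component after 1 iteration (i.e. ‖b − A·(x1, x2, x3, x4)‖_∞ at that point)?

2.591

Iteration 1:
  x1 = (-2 - (-2.6)·1.000 - (1)·1.000 - (-0.1)·1.000) / (4.7) = -0.064
  x2 = (12 - (2)·1.000 - (0.7)·1.000 - (-2)·1.000) / (5.7) = 1.982
  x3 = (5 - (-1)·1.000 - (-2)·1.000 - (-2)·1.000) / (7) = 1.429
  x4 = (-1 - (1.8)·1.000 - (-2)·1.000 - (3)·1.000) / (7.8) = -0.487
Residual b − A·x = (1.976, -1.144, -2.077, 2.591); ∞-norm = 2.591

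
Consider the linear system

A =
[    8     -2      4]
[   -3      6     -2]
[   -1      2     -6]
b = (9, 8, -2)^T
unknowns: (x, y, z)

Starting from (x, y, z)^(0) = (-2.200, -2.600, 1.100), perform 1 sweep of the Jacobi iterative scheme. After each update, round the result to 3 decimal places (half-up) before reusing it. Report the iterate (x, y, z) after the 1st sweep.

Iteration 1:
  x = (9 - (-2)·-2.600 - (4)·1.100) / (8) = -0.075
  y = (8 - (-3)·-2.200 - (-2)·1.100) / (6) = 0.600
  z = (-2 - (-1)·-2.200 - (2)·-2.600) / (-6) = -0.167

(-0.075, 0.600, -0.167)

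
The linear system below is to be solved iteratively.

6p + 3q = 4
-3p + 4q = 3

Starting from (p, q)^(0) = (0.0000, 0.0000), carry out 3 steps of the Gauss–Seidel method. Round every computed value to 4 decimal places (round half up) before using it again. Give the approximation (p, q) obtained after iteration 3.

(0.2760, 0.9570)

Iteration 1:
  p = (4 - (3)·0.0000) / (6) = 0.6667
  q = (3 - (-3)·0.6667) / (4) = 1.2500
Iteration 2:
  p = (4 - (3)·1.2500) / (6) = 0.0417
  q = (3 - (-3)·0.0417) / (4) = 0.7813
Iteration 3:
  p = (4 - (3)·0.7813) / (6) = 0.2760
  q = (3 - (-3)·0.2760) / (4) = 0.9570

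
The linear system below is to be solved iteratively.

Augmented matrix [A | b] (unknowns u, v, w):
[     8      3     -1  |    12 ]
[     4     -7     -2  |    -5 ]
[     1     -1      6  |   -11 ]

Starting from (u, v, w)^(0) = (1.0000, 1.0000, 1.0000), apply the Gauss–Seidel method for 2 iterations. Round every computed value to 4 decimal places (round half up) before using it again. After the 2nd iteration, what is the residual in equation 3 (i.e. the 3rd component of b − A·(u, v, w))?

-0.0002

Iteration 1:
  u = (12 - (3)·1.0000 - (-1)·1.0000) / (8) = 1.2500
  v = (-5 - (4)·1.2500 - (-2)·1.0000) / (-7) = 1.1429
  w = (-11 - (1)·1.2500 - (-1)·1.1429) / (6) = -1.8512
Iteration 2:
  u = (12 - (3)·1.1429 - (-1)·-1.8512) / (8) = 0.8400
  v = (-5 - (4)·0.8400 - (-2)·-1.8512) / (-7) = 1.7232
  w = (-11 - (1)·0.8400 - (-1)·1.7232) / (6) = -1.6861
Residual b − A·x = (-1.5757, 0.3302, -0.0002)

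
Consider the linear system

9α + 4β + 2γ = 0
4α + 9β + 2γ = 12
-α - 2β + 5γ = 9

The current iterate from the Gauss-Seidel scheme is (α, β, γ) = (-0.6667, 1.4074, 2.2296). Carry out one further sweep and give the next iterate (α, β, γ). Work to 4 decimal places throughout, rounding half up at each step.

One sweep:
  α = (0 - (4)·1.4074 - (2)·2.2296) / (9) = -1.1210
  β = (12 - (4)·-1.1210 - (2)·2.2296) / (9) = 1.3361
  γ = (9 - (-1)·-1.1210 - (-2)·1.3361) / (5) = 2.1102

(-1.1210, 1.3361, 2.1102)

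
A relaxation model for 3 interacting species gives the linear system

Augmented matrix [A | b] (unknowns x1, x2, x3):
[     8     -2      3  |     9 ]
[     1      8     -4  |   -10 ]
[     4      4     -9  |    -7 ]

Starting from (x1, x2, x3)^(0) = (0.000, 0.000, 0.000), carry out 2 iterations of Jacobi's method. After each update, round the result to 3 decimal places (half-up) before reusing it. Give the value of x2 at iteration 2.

-1.002

Iteration 1:
  x1 = (9 - (-2)·0.000 - (3)·0.000) / (8) = 1.125
  x2 = (-10 - (1)·0.000 - (-4)·0.000) / (8) = -1.250
  x3 = (-7 - (4)·0.000 - (4)·0.000) / (-9) = 0.778
Iteration 2:
  x1 = (9 - (-2)·-1.250 - (3)·0.778) / (8) = 0.521
  x2 = (-10 - (1)·1.125 - (-4)·0.778) / (8) = -1.002
  x3 = (-7 - (4)·1.125 - (4)·-1.250) / (-9) = 0.722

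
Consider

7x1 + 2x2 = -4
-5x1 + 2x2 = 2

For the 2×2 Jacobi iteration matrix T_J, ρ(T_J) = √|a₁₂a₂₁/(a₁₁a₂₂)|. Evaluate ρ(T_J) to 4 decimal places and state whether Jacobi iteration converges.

0.8452

a₁₂a₂₁/(a₁₁a₂₂) = (2)·(-5) / ((7)·(2)) = -0.714286
ρ = √|-0.714286| = √0.714286 = 0.8452
ρ < 1, so Jacobi converges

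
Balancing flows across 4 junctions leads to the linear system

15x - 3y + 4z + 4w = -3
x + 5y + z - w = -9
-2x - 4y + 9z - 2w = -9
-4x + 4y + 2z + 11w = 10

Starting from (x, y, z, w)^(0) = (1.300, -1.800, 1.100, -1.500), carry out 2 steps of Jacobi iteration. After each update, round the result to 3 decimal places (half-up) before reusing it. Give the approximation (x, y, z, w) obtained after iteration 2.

Iteration 1:
  x = (-3 - (-3)·-1.800 - (4)·1.100 - (4)·-1.500) / (15) = -0.453
  y = (-9 - (1)·1.300 - (1)·1.100 - (-1)·-1.500) / (5) = -2.580
  z = (-9 - (-2)·1.300 - (-4)·-1.800 - (-2)·-1.500) / (9) = -1.844
  w = (10 - (-4)·1.300 - (4)·-1.800 - (2)·1.100) / (11) = 1.836
Iteration 2:
  x = (-3 - (-3)·-2.580 - (4)·-1.844 - (4)·1.836) / (15) = -0.714
  y = (-9 - (1)·-0.453 - (1)·-1.844 - (-1)·1.836) / (5) = -0.973
  z = (-9 - (-2)·-0.453 - (-4)·-2.580 - (-2)·1.836) / (9) = -1.839
  w = (10 - (-4)·-0.453 - (4)·-2.580 - (2)·-1.844) / (11) = 2.018

(-0.714, -0.973, -1.839, 2.018)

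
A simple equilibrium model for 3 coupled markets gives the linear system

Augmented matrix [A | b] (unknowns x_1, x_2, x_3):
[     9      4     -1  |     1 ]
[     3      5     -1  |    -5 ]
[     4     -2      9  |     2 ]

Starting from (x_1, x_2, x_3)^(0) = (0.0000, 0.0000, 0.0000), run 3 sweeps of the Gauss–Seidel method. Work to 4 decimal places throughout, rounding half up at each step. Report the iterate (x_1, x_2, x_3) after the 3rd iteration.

(0.6780, -1.4742, -0.4067)

Iteration 1:
  x_1 = (1 - (4)·0.0000 - (-1)·0.0000) / (9) = 0.1111
  x_2 = (-5 - (3)·0.1111 - (-1)·0.0000) / (5) = -1.0667
  x_3 = (2 - (4)·0.1111 - (-2)·-1.0667) / (9) = -0.0642
Iteration 2:
  x_1 = (1 - (4)·-1.0667 - (-1)·-0.0642) / (9) = 0.5781
  x_2 = (-5 - (3)·0.5781 - (-1)·-0.0642) / (5) = -1.3597
  x_3 = (2 - (4)·0.5781 - (-2)·-1.3597) / (9) = -0.3369
Iteration 3:
  x_1 = (1 - (4)·-1.3597 - (-1)·-0.3369) / (9) = 0.6780
  x_2 = (-5 - (3)·0.6780 - (-1)·-0.3369) / (5) = -1.4742
  x_3 = (2 - (4)·0.6780 - (-2)·-1.4742) / (9) = -0.4067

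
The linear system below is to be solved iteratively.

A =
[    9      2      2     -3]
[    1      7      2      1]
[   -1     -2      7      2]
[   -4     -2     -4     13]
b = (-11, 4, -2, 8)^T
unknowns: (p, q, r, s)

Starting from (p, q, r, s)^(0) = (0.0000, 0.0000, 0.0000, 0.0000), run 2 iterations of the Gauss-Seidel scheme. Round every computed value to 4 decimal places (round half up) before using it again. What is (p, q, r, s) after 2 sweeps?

Iteration 1:
  p = (-11 - (2)·0.0000 - (2)·0.0000 - (-3)·0.0000) / (9) = -1.2222
  q = (4 - (1)·-1.2222 - (2)·0.0000 - (1)·0.0000) / (7) = 0.7460
  r = (-2 - (-1)·-1.2222 - (-2)·0.7460 - (2)·0.0000) / (7) = -0.2472
  s = (8 - (-4)·-1.2222 - (-2)·0.7460 - (-4)·-0.2472) / (13) = 0.2780
Iteration 2:
  p = (-11 - (2)·0.7460 - (2)·-0.2472 - (-3)·0.2780) / (9) = -1.2404
  q = (4 - (1)·-1.2404 - (2)·-0.2472 - (1)·0.2780) / (7) = 0.7795
  r = (-2 - (-1)·-1.2404 - (-2)·0.7795 - (2)·0.2780) / (7) = -0.3196
  s = (8 - (-4)·-1.2404 - (-2)·0.7795 - (-4)·-0.3196) / (13) = 0.2553

(-1.2404, 0.7795, -0.3196, 0.2553)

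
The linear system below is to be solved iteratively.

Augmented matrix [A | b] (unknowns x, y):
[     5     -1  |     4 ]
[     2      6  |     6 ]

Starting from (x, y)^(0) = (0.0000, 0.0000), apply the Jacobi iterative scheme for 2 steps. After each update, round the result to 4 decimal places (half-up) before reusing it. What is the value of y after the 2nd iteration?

0.7333

Iteration 1:
  x = (4 - (-1)·0.0000) / (5) = 0.8000
  y = (6 - (2)·0.0000) / (6) = 1.0000
Iteration 2:
  x = (4 - (-1)·1.0000) / (5) = 1.0000
  y = (6 - (2)·0.8000) / (6) = 0.7333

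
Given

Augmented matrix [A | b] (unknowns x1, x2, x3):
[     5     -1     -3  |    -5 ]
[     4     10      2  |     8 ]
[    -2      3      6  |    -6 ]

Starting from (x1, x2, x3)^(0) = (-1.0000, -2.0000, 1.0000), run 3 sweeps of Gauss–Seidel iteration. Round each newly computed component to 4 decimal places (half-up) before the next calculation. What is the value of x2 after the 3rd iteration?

Iteration 1:
  x1 = (-5 - (-1)·-2.0000 - (-3)·1.0000) / (5) = -0.8000
  x2 = (8 - (4)·-0.8000 - (2)·1.0000) / (10) = 0.9200
  x3 = (-6 - (-2)·-0.8000 - (3)·0.9200) / (6) = -1.7267
Iteration 2:
  x1 = (-5 - (-1)·0.9200 - (-3)·-1.7267) / (5) = -1.8520
  x2 = (8 - (4)·-1.8520 - (2)·-1.7267) / (10) = 1.8861
  x3 = (-6 - (-2)·-1.8520 - (3)·1.8861) / (6) = -2.5604
Iteration 3:
  x1 = (-5 - (-1)·1.8861 - (-3)·-2.5604) / (5) = -2.1590
  x2 = (8 - (4)·-2.1590 - (2)·-2.5604) / (10) = 2.1757
  x3 = (-6 - (-2)·-2.1590 - (3)·2.1757) / (6) = -2.8075

2.1757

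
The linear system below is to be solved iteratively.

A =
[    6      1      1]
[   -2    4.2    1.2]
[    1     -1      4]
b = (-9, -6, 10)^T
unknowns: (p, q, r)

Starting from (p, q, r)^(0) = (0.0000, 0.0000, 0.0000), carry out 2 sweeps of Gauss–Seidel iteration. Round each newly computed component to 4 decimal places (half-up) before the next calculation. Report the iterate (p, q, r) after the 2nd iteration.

Iteration 1:
  p = (-9 - (1)·0.0000 - (1)·0.0000) / (6) = -1.5000
  q = (-6 - (-2)·-1.5000 - (1.2)·0.0000) / (4.2) = -2.1429
  r = (10 - (1)·-1.5000 - (-1)·-2.1429) / (4) = 2.3393
Iteration 2:
  p = (-9 - (1)·-2.1429 - (1)·2.3393) / (6) = -1.5327
  q = (-6 - (-2)·-1.5327 - (1.2)·2.3393) / (4.2) = -2.8268
  r = (10 - (1)·-1.5327 - (-1)·-2.8268) / (4) = 2.1765

(-1.5327, -2.8268, 2.1765)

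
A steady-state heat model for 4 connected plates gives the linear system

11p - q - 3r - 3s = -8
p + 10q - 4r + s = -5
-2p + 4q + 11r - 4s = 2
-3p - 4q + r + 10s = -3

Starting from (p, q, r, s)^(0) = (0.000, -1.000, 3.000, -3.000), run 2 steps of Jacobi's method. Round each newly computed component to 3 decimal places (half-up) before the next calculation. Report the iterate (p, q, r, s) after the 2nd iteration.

(-1.058, -0.536, -0.694, -0.091)

Iteration 1:
  p = (-8 - (-1)·-1.000 - (-3)·3.000 - (-3)·-3.000) / (11) = -0.818
  q = (-5 - (1)·0.000 - (-4)·3.000 - (1)·-3.000) / (10) = 1.000
  r = (2 - (-2)·0.000 - (4)·-1.000 - (-4)·-3.000) / (11) = -0.545
  s = (-3 - (-3)·0.000 - (-4)·-1.000 - (1)·3.000) / (10) = -1.000
Iteration 2:
  p = (-8 - (-1)·1.000 - (-3)·-0.545 - (-3)·-1.000) / (11) = -1.058
  q = (-5 - (1)·-0.818 - (-4)·-0.545 - (1)·-1.000) / (10) = -0.536
  r = (2 - (-2)·-0.818 - (4)·1.000 - (-4)·-1.000) / (11) = -0.694
  s = (-3 - (-3)·-0.818 - (-4)·1.000 - (1)·-0.545) / (10) = -0.091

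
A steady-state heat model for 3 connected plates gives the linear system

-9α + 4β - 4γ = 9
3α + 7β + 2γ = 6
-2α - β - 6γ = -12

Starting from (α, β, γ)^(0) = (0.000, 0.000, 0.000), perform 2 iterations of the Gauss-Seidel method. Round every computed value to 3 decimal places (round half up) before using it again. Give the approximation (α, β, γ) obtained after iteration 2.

(-1.370, 0.839, 2.317)

Iteration 1:
  α = (9 - (4)·0.000 - (-4)·0.000) / (-9) = -1.000
  β = (6 - (3)·-1.000 - (2)·0.000) / (7) = 1.286
  γ = (-12 - (-2)·-1.000 - (-1)·1.286) / (-6) = 2.119
Iteration 2:
  α = (9 - (4)·1.286 - (-4)·2.119) / (-9) = -1.370
  β = (6 - (3)·-1.370 - (2)·2.119) / (7) = 0.839
  γ = (-12 - (-2)·-1.370 - (-1)·0.839) / (-6) = 2.317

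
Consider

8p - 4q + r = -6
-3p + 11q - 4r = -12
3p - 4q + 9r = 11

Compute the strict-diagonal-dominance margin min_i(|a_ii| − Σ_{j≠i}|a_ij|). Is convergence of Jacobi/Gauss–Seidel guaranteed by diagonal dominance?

row 1: |8| − (4+1) = 3
row 2: |11| − (3+4) = 4
row 3: |9| − (3+4) = 2
minimum over rows = 2 → strictly diagonally dominant (convergence guaranteed)

2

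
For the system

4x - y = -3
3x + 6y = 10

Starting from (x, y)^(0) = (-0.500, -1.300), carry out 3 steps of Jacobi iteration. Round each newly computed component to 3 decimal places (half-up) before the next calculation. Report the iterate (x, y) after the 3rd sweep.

Iteration 1:
  x = (-3 - (-1)·-1.300) / (4) = -1.075
  y = (10 - (3)·-0.500) / (6) = 1.917
Iteration 2:
  x = (-3 - (-1)·1.917) / (4) = -0.271
  y = (10 - (3)·-1.075) / (6) = 2.204
Iteration 3:
  x = (-3 - (-1)·2.204) / (4) = -0.199
  y = (10 - (3)·-0.271) / (6) = 1.802

(-0.199, 1.802)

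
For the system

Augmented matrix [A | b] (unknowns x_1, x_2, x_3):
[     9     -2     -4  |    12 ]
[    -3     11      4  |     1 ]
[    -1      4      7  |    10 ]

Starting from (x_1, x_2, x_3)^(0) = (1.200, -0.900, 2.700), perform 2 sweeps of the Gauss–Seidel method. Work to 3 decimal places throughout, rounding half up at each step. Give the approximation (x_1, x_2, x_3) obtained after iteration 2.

(2.125, -0.023, 1.745)

Iteration 1:
  x_1 = (12 - (-2)·-0.900 - (-4)·2.700) / (9) = 2.333
  x_2 = (1 - (-3)·2.333 - (4)·2.700) / (11) = -0.255
  x_3 = (10 - (-1)·2.333 - (4)·-0.255) / (7) = 1.908
Iteration 2:
  x_1 = (12 - (-2)·-0.255 - (-4)·1.908) / (9) = 2.125
  x_2 = (1 - (-3)·2.125 - (4)·1.908) / (11) = -0.023
  x_3 = (10 - (-1)·2.125 - (4)·-0.023) / (7) = 1.745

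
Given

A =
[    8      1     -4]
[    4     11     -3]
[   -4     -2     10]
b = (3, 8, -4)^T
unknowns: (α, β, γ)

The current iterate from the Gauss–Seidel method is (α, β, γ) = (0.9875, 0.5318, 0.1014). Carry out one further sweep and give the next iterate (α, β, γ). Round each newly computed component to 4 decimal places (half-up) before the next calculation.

(0.3592, 0.6243, -0.1315)

One sweep:
  α = (3 - (1)·0.5318 - (-4)·0.1014) / (8) = 0.3592
  β = (8 - (4)·0.3592 - (-3)·0.1014) / (11) = 0.6243
  γ = (-4 - (-4)·0.3592 - (-2)·0.6243) / (10) = -0.1315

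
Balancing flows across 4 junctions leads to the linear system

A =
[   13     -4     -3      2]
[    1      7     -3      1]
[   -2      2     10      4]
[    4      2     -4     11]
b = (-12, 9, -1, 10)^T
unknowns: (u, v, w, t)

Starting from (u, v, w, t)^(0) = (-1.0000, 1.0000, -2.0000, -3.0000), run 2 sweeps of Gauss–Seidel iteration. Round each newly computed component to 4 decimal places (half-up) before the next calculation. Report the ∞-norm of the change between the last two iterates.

Iteration 1:
  u = (-12 - (-4)·1.0000 - (-3)·-2.0000 - (2)·-3.0000) / (13) = -0.6154
  v = (9 - (1)·-0.6154 - (-3)·-2.0000 - (1)·-3.0000) / (7) = 0.9451
  w = (-1 - (-2)·-0.6154 - (2)·0.9451 - (4)·-3.0000) / (10) = 0.7879
  t = (10 - (4)·-0.6154 - (2)·0.9451 - (-4)·0.7879) / (11) = 1.2475
Iteration 2:
  u = (-12 - (-4)·0.9451 - (-3)·0.7879 - (2)·1.2475) / (13) = -0.6424
  v = (9 - (1)·-0.6424 - (-3)·0.7879 - (1)·1.2475) / (7) = 1.5369
  w = (-1 - (-2)·-0.6424 - (2)·1.5369 - (4)·1.2475) / (10) = -1.0349
  t = (10 - (4)·-0.6424 - (2)·1.5369 - (-4)·-1.0349) / (11) = 0.4869
Change: (-0.0270, 0.5918, -1.8228, -0.7606) → max |·| = 1.8228

1.8228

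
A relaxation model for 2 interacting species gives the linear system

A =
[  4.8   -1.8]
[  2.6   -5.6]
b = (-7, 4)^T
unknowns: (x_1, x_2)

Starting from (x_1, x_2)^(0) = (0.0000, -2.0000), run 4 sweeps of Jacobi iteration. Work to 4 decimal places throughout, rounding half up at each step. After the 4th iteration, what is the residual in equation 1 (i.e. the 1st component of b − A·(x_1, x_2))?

Iteration 1:
  x_1 = (-7 - (-1.8)·-2.0000) / (4.8) = -2.2083
  x_2 = (4 - (2.6)·0.0000) / (-5.6) = -0.7143
Iteration 2:
  x_1 = (-7 - (-1.8)·-0.7143) / (4.8) = -1.7262
  x_2 = (4 - (2.6)·-2.2083) / (-5.6) = -1.7396
Iteration 3:
  x_1 = (-7 - (-1.8)·-1.7396) / (4.8) = -2.1107
  x_2 = (4 - (2.6)·-1.7262) / (-5.6) = -1.5157
Iteration 4:
  x_1 = (-7 - (-1.8)·-1.5157) / (4.8) = -2.0267
  x_2 = (4 - (2.6)·-2.1107) / (-5.6) = -1.6943
Residual b − A·x = (-0.3216, -0.2187)

-0.3216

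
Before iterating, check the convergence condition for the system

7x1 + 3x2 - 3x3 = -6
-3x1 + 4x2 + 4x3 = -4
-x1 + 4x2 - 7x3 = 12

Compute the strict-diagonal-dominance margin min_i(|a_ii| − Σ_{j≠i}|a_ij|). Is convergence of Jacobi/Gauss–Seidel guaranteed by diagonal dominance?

row 1: |7| − (3+3) = 1
row 2: |4| − (3+4) = -3
row 3: |-7| − (1+4) = 2
minimum over rows = -3 → not strictly diagonally dominant

-3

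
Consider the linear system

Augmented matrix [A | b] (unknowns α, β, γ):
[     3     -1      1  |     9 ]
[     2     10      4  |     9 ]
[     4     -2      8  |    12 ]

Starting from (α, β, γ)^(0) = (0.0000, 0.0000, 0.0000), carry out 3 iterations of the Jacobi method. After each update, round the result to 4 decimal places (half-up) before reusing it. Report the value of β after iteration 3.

Iteration 1:
  α = (9 - (-1)·0.0000 - (1)·0.0000) / (3) = 3.0000
  β = (9 - (2)·0.0000 - (4)·0.0000) / (10) = 0.9000
  γ = (12 - (4)·0.0000 - (-2)·0.0000) / (8) = 1.5000
Iteration 2:
  α = (9 - (-1)·0.9000 - (1)·1.5000) / (3) = 2.8000
  β = (9 - (2)·3.0000 - (4)·1.5000) / (10) = -0.3000
  γ = (12 - (4)·3.0000 - (-2)·0.9000) / (8) = 0.2250
Iteration 3:
  α = (9 - (-1)·-0.3000 - (1)·0.2250) / (3) = 2.8250
  β = (9 - (2)·2.8000 - (4)·0.2250) / (10) = 0.2500
  γ = (12 - (4)·2.8000 - (-2)·-0.3000) / (8) = 0.0250

0.2500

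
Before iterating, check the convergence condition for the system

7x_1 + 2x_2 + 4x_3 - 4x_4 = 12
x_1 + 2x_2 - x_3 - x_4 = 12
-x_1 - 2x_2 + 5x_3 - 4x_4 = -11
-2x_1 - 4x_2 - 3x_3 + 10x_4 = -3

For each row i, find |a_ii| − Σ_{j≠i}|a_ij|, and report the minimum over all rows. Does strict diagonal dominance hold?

-3

row 1: |7| − (2+4+4) = -3
row 2: |2| − (1+1+1) = -1
row 3: |5| − (1+2+4) = -2
row 4: |10| − (2+4+3) = 1
minimum over rows = -3 → not strictly diagonally dominant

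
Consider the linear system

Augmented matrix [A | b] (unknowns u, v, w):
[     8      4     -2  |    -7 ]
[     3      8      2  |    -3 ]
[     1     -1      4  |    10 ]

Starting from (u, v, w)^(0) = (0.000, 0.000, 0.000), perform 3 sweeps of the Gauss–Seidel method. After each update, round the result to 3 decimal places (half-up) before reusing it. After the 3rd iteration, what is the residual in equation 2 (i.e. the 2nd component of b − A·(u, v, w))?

Iteration 1:
  u = (-7 - (4)·0.000 - (-2)·0.000) / (8) = -0.875
  v = (-3 - (3)·-0.875 - (2)·0.000) / (8) = -0.047
  w = (10 - (1)·-0.875 - (-1)·-0.047) / (4) = 2.707
Iteration 2:
  u = (-7 - (4)·-0.047 - (-2)·2.707) / (8) = -0.175
  v = (-3 - (3)·-0.175 - (2)·2.707) / (8) = -0.986
  w = (10 - (1)·-0.175 - (-1)·-0.986) / (4) = 2.297
Iteration 3:
  u = (-7 - (4)·-0.986 - (-2)·2.297) / (8) = 0.192
  v = (-3 - (3)·0.192 - (2)·2.297) / (8) = -1.021
  w = (10 - (1)·0.192 - (-1)·-1.021) / (4) = 2.197
Residual b − A·x = (-0.058, 0.198, -0.001)

0.198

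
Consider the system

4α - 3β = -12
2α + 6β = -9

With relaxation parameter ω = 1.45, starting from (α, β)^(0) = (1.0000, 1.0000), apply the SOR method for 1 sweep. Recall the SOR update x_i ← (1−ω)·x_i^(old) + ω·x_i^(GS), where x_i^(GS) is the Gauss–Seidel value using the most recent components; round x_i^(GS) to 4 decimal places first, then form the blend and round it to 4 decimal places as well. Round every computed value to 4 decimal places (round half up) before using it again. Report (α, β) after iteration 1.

(-3.7125, -0.8306)

Iteration 1:
  α: GS value = (-12 - (-3)·1.0000) / (4) = -2.2500;  α ← (1−ω)·1.0000 + ω·-2.2500 = -3.7125
  β: GS value = (-9 - (2)·-3.7125) / (6) = -0.2625;  β ← (1−ω)·1.0000 + ω·-0.2625 = -0.8306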